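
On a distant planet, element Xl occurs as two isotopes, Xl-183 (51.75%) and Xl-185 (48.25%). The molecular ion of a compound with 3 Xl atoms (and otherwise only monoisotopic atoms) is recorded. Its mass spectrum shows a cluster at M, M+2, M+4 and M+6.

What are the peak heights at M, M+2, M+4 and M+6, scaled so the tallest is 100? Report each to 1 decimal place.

35.8 : 100.0 : 93.2 : 29.0

The 3 Xl atoms are independent, so intensities follow the terms of (0.5175 + 0.4825)^3.
P(M) = 0.5175^3 = 0.138590
P(M+2) = 3 × 0.5175^2 × 0.4825^1 = 0.387650
P(M+4) = 3 × 0.5175^1 × 0.4825^2 = 0.361432
P(M+6) = 0.4825^3 = 0.112329
The M+2 peak is largest (0.387650); scaling to 100 gives 35.8 : 100.0 : 93.2 : 29.0.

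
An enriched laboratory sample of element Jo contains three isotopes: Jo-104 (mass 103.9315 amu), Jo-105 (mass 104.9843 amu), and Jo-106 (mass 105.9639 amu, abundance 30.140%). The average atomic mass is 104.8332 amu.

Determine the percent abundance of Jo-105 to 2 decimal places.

Let x and y be the fractions of Jo-104 and Jo-105. Then x + y = 1 − 0.30140 = 0.69860 and 103.9315x + 104.9843y = 104.8332 − 0.30140×105.9639 = 72.89568054.
Substituting: 103.9315x + 104.9843(0.69860 − x) = 72.89568054
(103.9315 − 104.9843)x = -0.44635144  ⇒  x = 0.42397, y = 0.27463
Jo-104: 42.40%, Jo-105: 27.46%.

27.46%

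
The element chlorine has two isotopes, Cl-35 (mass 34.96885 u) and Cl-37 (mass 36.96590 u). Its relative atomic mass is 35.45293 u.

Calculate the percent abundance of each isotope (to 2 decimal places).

Cl-35: 75.76%, Cl-37: 24.24%

Writing the weighted mean with unknown fraction x of Cl-35:
34.96885·x + 36.96590·(1 − x) = 35.45293
(34.96885 − 36.96590)·x = 35.45293 − 36.96590
x = -1.51297 / -1.99705 = 0.75760 → 75.76% Cl-35, 24.24% Cl-37.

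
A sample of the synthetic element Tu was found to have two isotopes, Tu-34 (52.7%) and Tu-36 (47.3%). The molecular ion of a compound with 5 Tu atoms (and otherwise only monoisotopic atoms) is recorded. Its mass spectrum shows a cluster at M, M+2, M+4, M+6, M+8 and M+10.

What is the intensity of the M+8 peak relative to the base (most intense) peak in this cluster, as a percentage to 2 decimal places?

40.28%

Term probabilities: M 0.0406, M+2 0.1824, M+4 0.3275, M+6 0.2939, M+8 0.1319, M+10 0.0237. Base peak = M+4.
P(M+4) = C(5,2) × 0.527^3 × 0.473^2 = 10 × 0.14636318 × 0.223729 = 0.327457 (base)
P(M+8) = C(5,4) × 0.527^1 × 0.473^4 = 5 × 0.5270 × 0.05005467 = 0.131894
Relative intensity = 0.131894 / 0.327457 × 100 = 40.28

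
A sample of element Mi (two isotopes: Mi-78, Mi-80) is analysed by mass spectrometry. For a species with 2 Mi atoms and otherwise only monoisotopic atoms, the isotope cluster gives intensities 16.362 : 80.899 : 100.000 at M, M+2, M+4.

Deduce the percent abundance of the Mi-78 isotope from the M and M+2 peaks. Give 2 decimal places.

28.80%

If p is the fraction of Mi that is Mi-78, then I(M+2)/I(M) = [C(2,1)·p^1·(1−p)] / p^2 = 2·(1−p)/p = 80.899/16.362 = 4.9443
(1−p)/p = 4.9443/2 = 2.4722  ⇒  p = 1/(1 + 2.4722) = 0.2880
Mi-78: 28.80%, Mi-80: 71.20%.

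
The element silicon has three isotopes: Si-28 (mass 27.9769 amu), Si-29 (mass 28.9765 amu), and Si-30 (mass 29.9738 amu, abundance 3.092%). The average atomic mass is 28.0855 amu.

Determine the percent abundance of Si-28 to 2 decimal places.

Let x and y be the fractions of Si-28 and Si-29. Then x + y = 1 − 0.03092 = 0.96908 and 27.9769x + 28.9765y = 28.0855 − 0.03092×29.9738 = 27.158710104.
Substituting: 27.9769x + 28.9765(0.96908 − x) = 27.158710104
(27.9769 − 28.9765)x = -0.921836516  ⇒  x = 0.92221, y = 0.04687
Si-28: 92.22%, Si-29: 4.69%.

92.22%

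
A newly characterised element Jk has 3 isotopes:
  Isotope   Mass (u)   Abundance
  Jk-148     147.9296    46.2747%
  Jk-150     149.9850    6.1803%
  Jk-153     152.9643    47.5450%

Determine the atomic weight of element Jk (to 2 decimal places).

150.45 u

The abundance-weighted mean is 0.462747 × 147.9296 + 0.061803 × 149.9850 + 0.475450 × 152.9643
= 68.45398 + 9.26952 + 72.72688 = 150.45038 u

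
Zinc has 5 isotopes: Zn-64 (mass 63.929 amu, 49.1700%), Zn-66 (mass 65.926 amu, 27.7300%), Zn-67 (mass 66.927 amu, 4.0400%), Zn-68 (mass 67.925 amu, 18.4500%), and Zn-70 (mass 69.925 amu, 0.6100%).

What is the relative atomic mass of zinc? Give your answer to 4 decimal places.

65.3777 amu

Average mass = Σ (abundance × isotope mass) = 0.491700 × 63.929 + 0.277300 × 65.926 + 0.040400 × 66.927 + 0.184500 × 67.925 + 0.006100 × 69.925
= 31.43389 + 18.28128 + 2.70385 + 12.53216 + 0.42654 = 65.37772 amu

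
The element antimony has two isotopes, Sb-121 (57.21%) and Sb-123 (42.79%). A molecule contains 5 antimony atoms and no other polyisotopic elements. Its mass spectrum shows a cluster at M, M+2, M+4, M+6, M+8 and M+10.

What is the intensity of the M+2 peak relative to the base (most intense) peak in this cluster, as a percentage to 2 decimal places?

(0.5721 + 0.4279)^5 gives M 0.0613, M+2 0.2292, M+4 0.3428, M+6 0.2564, M+8 0.0959, M+10 0.0143; the largest is M+4.
P(M+4) = C(5,2) × 0.5721^3 × 0.4279^2 = 10 × 0.18724742 × 0.18309841 = 0.342847 (base)
P(M+2) = C(5,1) × 0.5721^4 × 0.4279^1 = 5 × 0.10712425 × 0.4279 = 0.229192
Relative intensity = 0.229192 / 0.342847 × 100 = 66.85

66.85%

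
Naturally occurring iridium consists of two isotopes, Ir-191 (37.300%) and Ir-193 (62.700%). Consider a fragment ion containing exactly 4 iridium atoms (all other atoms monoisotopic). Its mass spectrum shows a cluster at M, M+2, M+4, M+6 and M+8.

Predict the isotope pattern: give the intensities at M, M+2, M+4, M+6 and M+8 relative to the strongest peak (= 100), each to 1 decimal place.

The 4 Ir atoms are independent, so intensities follow the terms of (0.37300 + 0.62700)^4.
P(M) = 0.37300^4 = 0.019357
P(M+2) = 4 × 0.37300^3 × 0.62700^1 = 0.130153
P(M+4) = 6 × 0.37300^2 × 0.62700^2 = 0.328174
P(M+6) = 4 × 0.37300^1 × 0.62700^3 = 0.367766
P(M+8) = 0.62700^4 = 0.154550
The M+6 peak is largest (0.367766); scaling to 100 gives 5.3 : 35.4 : 89.2 : 100.0 : 42.0.

5.3 : 35.4 : 89.2 : 100.0 : 42.0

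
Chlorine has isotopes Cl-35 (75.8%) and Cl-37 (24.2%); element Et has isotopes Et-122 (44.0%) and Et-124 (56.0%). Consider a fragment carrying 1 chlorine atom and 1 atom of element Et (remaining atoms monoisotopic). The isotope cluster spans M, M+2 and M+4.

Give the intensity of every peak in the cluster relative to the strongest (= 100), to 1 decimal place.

62.8 : 100.0 : 25.5

Chlorine pattern (n=1): 0.7580 : 0.2420
Element Et pattern (n=1): 0.4400 : 0.5600
Convolve the two distributions (both contribute in 2-u steps):
  M: 0.7580×0.4400 = 0.333520
  M+2: 0.7580×0.5600 + 0.2420×0.4400 = 0.530960
  M+4: 0.2420×0.5600 = 0.135520
Scale to base peak (0.530960) = 100: 62.8 : 100.0 : 25.5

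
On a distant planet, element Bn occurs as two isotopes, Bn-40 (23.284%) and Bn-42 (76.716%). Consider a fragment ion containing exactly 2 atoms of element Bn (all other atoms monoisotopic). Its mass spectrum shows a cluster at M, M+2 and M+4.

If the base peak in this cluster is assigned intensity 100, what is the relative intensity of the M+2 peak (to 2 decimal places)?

Term probabilities: M 0.0542, M+2 0.3573, M+4 0.5885. Base peak = M+4.
P(M+4) = C(2,2) × 0.23284^0 × 0.76716^2 = 1 × 1.0000 × 0.58853447 = 0.588534 (base)
P(M+2) = C(2,1) × 0.23284^1 × 0.76716^1 = 2 × 0.23284 × 0.76716 = 0.357251
Relative intensity = 0.357251 / 0.588534 × 100 = 60.70

60.70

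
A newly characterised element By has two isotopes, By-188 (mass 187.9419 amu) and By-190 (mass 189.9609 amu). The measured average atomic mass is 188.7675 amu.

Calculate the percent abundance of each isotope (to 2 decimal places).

By-188: 59.11%, By-190: 40.89%

Let x be the fractional abundance of By-188; then By-190 has abundance 1 − x.
187.9419·x + 189.9609·(1 − x) = 188.7675
(187.9419 − 189.9609)·x = 188.7675 − 189.9609
x = -1.1934 / -2.0190 = 0.59108 → 59.11% By-188, 40.89% By-190.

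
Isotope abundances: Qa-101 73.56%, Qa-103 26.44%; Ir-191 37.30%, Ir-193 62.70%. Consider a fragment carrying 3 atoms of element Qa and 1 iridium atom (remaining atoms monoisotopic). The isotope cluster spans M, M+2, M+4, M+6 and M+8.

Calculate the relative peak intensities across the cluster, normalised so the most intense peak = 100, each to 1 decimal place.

36.2 : 100.0 : 79.7 : 25.3 : 2.8

Element Qa pattern (n=3): 0.39803857 : 0.42920636 : 0.15427156 : 0.01848351
Iridium pattern (n=1): 0.3730 : 0.6270
Convolve the two distributions (both contribute in 2-u steps):
  M: 0.39803857×0.3730 = 0.148468
  M+2: 0.39803857×0.6270 + 0.42920636×0.3730 = 0.409664
  M+4: 0.42920636×0.6270 + 0.15427156×0.3730 = 0.326656
  M+6: 0.15427156×0.6270 + 0.01848351×0.3730 = 0.103623
  M+8: 0.01848351×0.6270 = 0.011589
Scale to base peak (0.409664) = 100: 36.2 : 100.0 : 79.7 : 25.3 : 2.8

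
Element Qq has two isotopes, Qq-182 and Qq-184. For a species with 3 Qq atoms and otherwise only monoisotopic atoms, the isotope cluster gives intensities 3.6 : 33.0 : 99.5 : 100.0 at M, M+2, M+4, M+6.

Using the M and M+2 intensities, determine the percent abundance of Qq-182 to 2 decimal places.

If p is the fraction of Qq that is Qq-182, then I(M+2)/I(M) = [C(3,1)·p^2·(1−p)] / p^3 = 3·(1−p)/p = 33.0/3.6 = 9.1667
(1−p)/p = 9.1667/3 = 3.0556  ⇒  p = 1/(1 + 3.0556) = 0.2466
Qq-182: 24.66%, Qq-184: 75.34%.

24.66%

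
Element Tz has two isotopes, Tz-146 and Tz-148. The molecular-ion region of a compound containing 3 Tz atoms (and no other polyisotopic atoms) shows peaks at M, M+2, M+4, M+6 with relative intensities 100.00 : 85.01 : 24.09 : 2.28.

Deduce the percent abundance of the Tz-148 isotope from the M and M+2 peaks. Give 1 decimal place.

22.1%

If p is the fraction of Tz that is Tz-146, then I(M+2)/I(M) = [C(3,1)·p^2·(1−p)] / p^3 = 3·(1−p)/p = 85.01/100.00 = 0.8501
(1−p)/p = 0.8501/3 = 0.2834  ⇒  p = 1/(1 + 0.2834) = 0.7792
Tz-146: 77.9%, Tz-148: 22.1%.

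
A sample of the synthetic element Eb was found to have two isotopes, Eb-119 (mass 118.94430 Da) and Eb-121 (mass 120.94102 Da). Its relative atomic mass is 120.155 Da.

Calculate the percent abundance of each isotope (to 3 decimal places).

Eb-119: 39.366%, Eb-121: 60.634%

Let x be the fractional abundance of Eb-119; then Eb-121 has abundance 1 − x.
118.94430·x + 120.94102·(1 − x) = 120.155
(118.94430 − 120.94102)·x = 120.155 − 120.94102
x = -0.78602 / -1.99672 = 0.39366 → 39.366% Eb-119, 60.634% Eb-121.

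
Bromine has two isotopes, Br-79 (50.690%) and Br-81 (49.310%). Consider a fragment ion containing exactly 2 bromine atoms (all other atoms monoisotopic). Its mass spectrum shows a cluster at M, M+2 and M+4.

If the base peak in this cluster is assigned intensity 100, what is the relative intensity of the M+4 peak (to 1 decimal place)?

Term probabilities: M 0.2569, M+2 0.4999, M+4 0.2431. Base peak = M+2.
P(M+2) = C(2,1) × 0.50690^1 × 0.49310^1 = 2 × 0.5069 × 0.4931 = 0.499905 (base)
P(M+4) = C(2,2) × 0.50690^0 × 0.49310^2 = 1 × 1.0000 × 0.24314761 = 0.243148
Relative intensity = 0.243148 / 0.499905 × 100 = 48.6

48.6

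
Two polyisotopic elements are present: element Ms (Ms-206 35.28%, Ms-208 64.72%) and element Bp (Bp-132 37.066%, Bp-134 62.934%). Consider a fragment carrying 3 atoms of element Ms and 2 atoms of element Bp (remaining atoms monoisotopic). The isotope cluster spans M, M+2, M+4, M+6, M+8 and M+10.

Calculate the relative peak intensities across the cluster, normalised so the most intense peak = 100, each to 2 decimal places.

1.78 : 15.80 : 56.22 : 100.00 : 88.90 : 31.60

Element Ms pattern (n=3): 0.04391225 : 0.24166676 : 0.44332972 : 0.27109127
Element Bp pattern (n=2): 0.13738884 : 0.46654233 : 0.39606884
Convolve the two distributions (both contribute in 2-u steps):
  M: 0.04391225×0.13738884 = 0.006033
  M+2: 0.04391225×0.46654233 + 0.24166676×0.13738884 = 0.053689
  M+4: 0.04391225×0.39606884 + 0.24166676×0.46654233 + 0.44332972×0.13738884 = 0.191049
  M+6: 0.24166676×0.39606884 + 0.44332972×0.46654233 + 0.27109127×0.13738884 = 0.339794
  M+8: 0.44332972×0.39606884 + 0.27109127×0.46654233 = 0.302065
  M+10: 0.27109127×0.39606884 = 0.107371
Scale to base peak (0.339794) = 100: 1.78 : 15.80 : 56.22 : 100.00 : 88.90 : 31.60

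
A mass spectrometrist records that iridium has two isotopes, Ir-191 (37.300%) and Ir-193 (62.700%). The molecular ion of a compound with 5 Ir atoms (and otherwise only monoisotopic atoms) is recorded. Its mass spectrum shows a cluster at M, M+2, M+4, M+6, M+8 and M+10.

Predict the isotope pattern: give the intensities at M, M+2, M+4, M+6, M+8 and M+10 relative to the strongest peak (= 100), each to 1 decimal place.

2.1 : 17.7 : 59.5 : 100.0 : 84.0 : 28.3

Expanding (0.37300 + 0.62700)^5:
P(M) = 0.37300^5 = 0.007220
P(M+2) = 5 × 0.37300^4 × 0.62700^1 = 0.060684
P(M+4) = 10 × 0.37300^3 × 0.62700^2 = 0.204015
P(M+6) = 10 × 0.37300^2 × 0.62700^3 = 0.342942
P(M+8) = 5 × 0.37300^1 × 0.62700^4 = 0.288237
P(M+10) = 0.62700^5 = 0.096903
The M+6 peak is largest (0.342942); scaling to 100 gives 2.1 : 17.7 : 59.5 : 100.0 : 84.0 : 28.3.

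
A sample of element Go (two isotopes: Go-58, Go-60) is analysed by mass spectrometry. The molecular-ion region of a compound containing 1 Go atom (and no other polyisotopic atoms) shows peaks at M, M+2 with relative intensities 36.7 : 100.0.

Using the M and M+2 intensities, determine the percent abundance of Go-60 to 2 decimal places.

73.15%

Write p for the Go-58 fraction. I(M+2)/I(M) = [C(1,1)·p^0·(1−p)] / p^1 = 1·(1−p)/p = 100.0/36.7 = 2.7248
(1−p)/p = 2.7248/1 = 2.7248  ⇒  p = 1/(1 + 2.7248) = 0.2685
Go-58: 26.85%, Go-60: 73.15%.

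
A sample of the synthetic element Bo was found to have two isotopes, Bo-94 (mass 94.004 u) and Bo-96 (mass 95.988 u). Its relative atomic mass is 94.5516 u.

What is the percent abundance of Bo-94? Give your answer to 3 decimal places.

Let x be the fractional abundance of Bo-94; then Bo-96 has abundance 1 − x.
94.004·x + 95.988·(1 − x) = 94.5516
(94.004 − 95.988)·x = 94.5516 − 95.988
x = -1.4364 / -1.984 = 0.72399 → 72.399% Bo-94, 27.601% Bo-96.

72.399%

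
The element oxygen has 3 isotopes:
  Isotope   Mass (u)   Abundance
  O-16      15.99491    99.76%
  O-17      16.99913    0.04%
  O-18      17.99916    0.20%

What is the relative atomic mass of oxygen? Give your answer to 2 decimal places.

Weight each isotope mass by its fractional abundance: 0.9976 × 15.99491 + 0.0004 × 16.99913 + 0.0020 × 17.99916
= 15.956522 + 0.006800 + 0.035998 = 15.999320 u

16.00 u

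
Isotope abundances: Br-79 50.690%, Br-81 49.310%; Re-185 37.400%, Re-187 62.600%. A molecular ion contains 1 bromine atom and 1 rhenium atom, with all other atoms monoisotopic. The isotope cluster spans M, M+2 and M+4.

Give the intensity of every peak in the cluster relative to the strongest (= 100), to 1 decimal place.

Bromine pattern (n=1): 0.5069 : 0.4931
Rhenium pattern (n=1): 0.3740 : 0.6260
Convolve the two distributions (both contribute in 2-u steps):
  M: 0.5069×0.3740 = 0.189581
  M+2: 0.5069×0.6260 + 0.4931×0.3740 = 0.501739
  M+4: 0.4931×0.6260 = 0.308681
Scale to base peak (0.501739) = 100: 37.8 : 100.0 : 61.5

37.8 : 100.0 : 61.5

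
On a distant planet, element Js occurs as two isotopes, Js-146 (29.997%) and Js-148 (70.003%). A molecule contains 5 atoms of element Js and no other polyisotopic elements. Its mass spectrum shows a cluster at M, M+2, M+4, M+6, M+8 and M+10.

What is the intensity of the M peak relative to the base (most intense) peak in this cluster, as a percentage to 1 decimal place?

0.7%

Binomial terms of (0.29997 + 0.70003)^5: M 0.0024, M+2 0.0283, M+4 0.1323, M+6 0.3087, M+8 0.3602, M+10 0.1681 → M+8 is the base peak.
P(M+8) = C(5,4) × 0.29997^1 × 0.70003^4 = 5 × 0.29997 × 0.24014116 = 0.360176 (base)
P(M) = C(5,0) × 0.29997^5 × 0.70003^0 = 1 × 0.00242879 × 1.0000 = 0.002429
Relative intensity = 0.002429 / 0.360176 × 100 = 0.7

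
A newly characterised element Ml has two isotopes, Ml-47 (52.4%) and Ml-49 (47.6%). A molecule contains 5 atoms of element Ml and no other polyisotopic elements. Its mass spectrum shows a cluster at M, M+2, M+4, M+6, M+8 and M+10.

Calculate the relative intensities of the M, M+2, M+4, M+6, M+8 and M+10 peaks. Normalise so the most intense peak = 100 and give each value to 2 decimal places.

12.12 : 55.04 : 100.00 : 90.84 : 41.26 : 7.50

Expanding (0.524 + 0.476)^5:
P(M) = 0.524^5 = 0.039505
P(M+2) = 5 × 0.524^4 × 0.476^1 = 0.179433
P(M+4) = 10 × 0.524^3 × 0.476^2 = 0.325993
P(M+6) = 10 × 0.524^2 × 0.476^3 = 0.296131
P(M+8) = 5 × 0.524^1 × 0.476^4 = 0.134502
P(M+10) = 0.476^5 = 0.024436
The M+4 peak is largest (0.325993); scaling to 100 gives 12.12 : 55.04 : 100.00 : 90.84 : 41.26 : 7.50.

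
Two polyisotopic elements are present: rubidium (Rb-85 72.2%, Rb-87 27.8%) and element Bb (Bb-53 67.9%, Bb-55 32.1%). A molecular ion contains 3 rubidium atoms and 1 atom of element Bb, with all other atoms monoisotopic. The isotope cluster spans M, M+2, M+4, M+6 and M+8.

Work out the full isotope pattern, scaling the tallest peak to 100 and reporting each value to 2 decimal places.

61.43 : 100.00 : 60.87 : 16.42 : 1.66

Rubidium pattern (n=3): 0.37636705 : 0.43475086 : 0.16739714 : 0.02148495
Element Bb pattern (n=1): 0.6790 : 0.3210
Convolve the two distributions (both contribute in 2-u steps):
  M: 0.37636705×0.6790 = 0.255553
  M+2: 0.37636705×0.3210 + 0.43475086×0.6790 = 0.416010
  M+4: 0.43475086×0.3210 + 0.16739714×0.6790 = 0.253218
  M+6: 0.16739714×0.3210 + 0.02148495×0.6790 = 0.068323
  M+8: 0.02148495×0.3210 = 0.006897
Scale to base peak (0.416010) = 100: 61.43 : 100.00 : 60.87 : 16.42 : 1.66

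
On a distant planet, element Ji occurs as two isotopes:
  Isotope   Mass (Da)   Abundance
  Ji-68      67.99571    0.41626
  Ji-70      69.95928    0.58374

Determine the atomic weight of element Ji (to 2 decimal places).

Weight each isotope mass by its fractional abundance: 0.41626 × 67.99571 + 0.58374 × 69.95928
= 28.303894 + 40.838030 = 69.141924 Da

69.14 Da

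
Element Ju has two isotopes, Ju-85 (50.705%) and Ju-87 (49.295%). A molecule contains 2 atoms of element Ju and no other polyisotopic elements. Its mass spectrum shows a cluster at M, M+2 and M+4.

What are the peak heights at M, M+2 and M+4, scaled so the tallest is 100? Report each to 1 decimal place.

Each Ju atom is independently Ju-85 (p = 0.50705) or Ju-87 (q = 0.49295); the cluster is the binomial expansion (p + q)^2.
P(M) = 0.50705^2 = 0.257100
P(M+2) = 2 × 0.50705^1 × 0.49295^1 = 0.499901
P(M+4) = 0.49295^2 = 0.243000
The M+2 peak is largest (0.499901); scaling to 100 gives 51.4 : 100.0 : 48.6.

51.4 : 100.0 : 48.6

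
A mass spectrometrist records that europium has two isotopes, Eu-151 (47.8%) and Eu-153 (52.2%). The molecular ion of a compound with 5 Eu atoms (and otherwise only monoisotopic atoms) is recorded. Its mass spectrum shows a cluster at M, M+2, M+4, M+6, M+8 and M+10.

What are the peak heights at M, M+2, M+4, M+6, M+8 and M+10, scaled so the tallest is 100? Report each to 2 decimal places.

Expanding (0.478 + 0.522)^5:
P(M) = 0.478^5 = 0.024954
P(M+2) = 5 × 0.478^4 × 0.522^1 = 0.136255
P(M+4) = 10 × 0.478^3 × 0.522^2 = 0.297594
P(M+6) = 10 × 0.478^2 × 0.522^3 = 0.324988
P(M+8) = 5 × 0.478^1 × 0.522^4 = 0.177452
P(M+10) = 0.522^5 = 0.038757
The M+6 peak is largest (0.324988); scaling to 100 gives 7.68 : 41.93 : 91.57 : 100.00 : 54.60 : 11.93.

7.68 : 41.93 : 91.57 : 100.00 : 54.60 : 11.93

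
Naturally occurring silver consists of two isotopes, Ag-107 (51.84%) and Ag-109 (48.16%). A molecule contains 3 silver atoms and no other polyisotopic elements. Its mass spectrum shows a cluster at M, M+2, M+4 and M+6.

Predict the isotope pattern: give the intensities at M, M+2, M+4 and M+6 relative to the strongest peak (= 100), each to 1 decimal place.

Expanding (0.5184 + 0.4816)^3:
P(M) = 0.5184^3 = 0.139314
P(M+2) = 3 × 0.5184^2 × 0.4816^1 = 0.388273
P(M+4) = 3 × 0.5184^1 × 0.4816^2 = 0.360711
P(M+6) = 0.4816^3 = 0.111702
The M+2 peak is largest (0.388273); scaling to 100 gives 35.9 : 100.0 : 92.9 : 28.8.

35.9 : 100.0 : 92.9 : 28.8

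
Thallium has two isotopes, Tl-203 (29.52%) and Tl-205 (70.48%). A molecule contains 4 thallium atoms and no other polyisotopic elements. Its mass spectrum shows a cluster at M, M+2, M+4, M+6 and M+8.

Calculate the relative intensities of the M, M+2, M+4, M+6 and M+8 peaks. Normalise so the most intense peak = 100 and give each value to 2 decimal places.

1.84 : 17.54 : 62.83 : 100.00 : 59.69

Each Tl atom is independently Tl-203 (p = 0.2952) or Tl-205 (q = 0.7048); the cluster is the binomial expansion (p + q)^4.
P(M) = 0.2952^4 = 0.007594
P(M+2) = 4 × 0.2952^3 × 0.7048^1 = 0.072523
P(M+4) = 6 × 0.2952^2 × 0.7048^2 = 0.259726
P(M+6) = 4 × 0.2952^1 × 0.7048^3 = 0.413403
P(M+8) = 0.7048^4 = 0.246754
The M+6 peak is largest (0.413403); scaling to 100 gives 1.84 : 17.54 : 62.83 : 100.00 : 59.69.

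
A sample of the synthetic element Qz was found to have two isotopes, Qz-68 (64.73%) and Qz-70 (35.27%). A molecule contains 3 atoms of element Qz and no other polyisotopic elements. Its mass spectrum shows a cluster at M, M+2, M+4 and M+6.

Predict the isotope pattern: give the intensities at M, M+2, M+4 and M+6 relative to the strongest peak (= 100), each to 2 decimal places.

Expanding (0.6473 + 0.3527)^3:
P(M) = 0.6473^3 = 0.271217
P(M+2) = 3 × 0.6473^2 × 0.3527^1 = 0.443341
P(M+4) = 3 × 0.6473^1 × 0.3527^2 = 0.241567
P(M+6) = 0.3527^3 = 0.043875
The M+2 peak is largest (0.443341); scaling to 100 gives 61.18 : 100.00 : 54.49 : 9.90.

61.18 : 100.00 : 54.49 : 9.90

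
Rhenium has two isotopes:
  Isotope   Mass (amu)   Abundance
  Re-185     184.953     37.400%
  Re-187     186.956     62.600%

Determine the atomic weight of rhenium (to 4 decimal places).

186.2069 amu

The abundance-weighted mean is 0.37400 × 184.953 + 0.62600 × 186.956
= 69.17242 + 117.03446 = 186.20688 amu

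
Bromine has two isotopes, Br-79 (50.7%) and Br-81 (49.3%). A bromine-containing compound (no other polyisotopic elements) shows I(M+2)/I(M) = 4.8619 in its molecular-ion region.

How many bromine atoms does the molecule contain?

For n independent Br atoms, I(M+2)/I(M) = n · (abundance Br-81) / (abundance Br-79) = n · 0.493/0.507.
n = 4.8619 × 0.507/0.493 = 5.00 ≈ 5

5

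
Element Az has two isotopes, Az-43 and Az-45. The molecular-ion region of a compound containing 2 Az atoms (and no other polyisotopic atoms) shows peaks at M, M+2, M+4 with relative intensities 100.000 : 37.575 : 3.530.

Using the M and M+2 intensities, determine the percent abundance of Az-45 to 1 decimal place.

Let p = fractional abundance of Az-43. I(M+2)/I(M) = [C(2,1)·p^1·(1−p)] / p^2 = 2·(1−p)/p = 37.575/100.000 = 0.3758
(1−p)/p = 0.3758/2 = 0.1879  ⇒  p = 1/(1 + 0.1879) = 0.8418
Az-43: 84.2%, Az-45: 15.8%.

15.8%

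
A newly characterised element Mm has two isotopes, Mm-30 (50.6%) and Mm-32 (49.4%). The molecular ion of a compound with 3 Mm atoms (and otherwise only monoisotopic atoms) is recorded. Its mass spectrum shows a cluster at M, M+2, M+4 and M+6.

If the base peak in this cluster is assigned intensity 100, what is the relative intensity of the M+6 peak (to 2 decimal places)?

(0.506 + 0.494)^3 gives M 0.1296, M+2 0.3794, M+4 0.3704, M+6 0.1206; the largest is M+2.
P(M+2) = C(3,1) × 0.506^2 × 0.494^1 = 3 × 0.256036 × 0.4940 = 0.379445 (base)
P(M+6) = C(3,3) × 0.506^0 × 0.494^3 = 1 × 1.0000 × 0.12055378 = 0.120554
Relative intensity = 0.120554 / 0.379445 × 100 = 31.77

31.77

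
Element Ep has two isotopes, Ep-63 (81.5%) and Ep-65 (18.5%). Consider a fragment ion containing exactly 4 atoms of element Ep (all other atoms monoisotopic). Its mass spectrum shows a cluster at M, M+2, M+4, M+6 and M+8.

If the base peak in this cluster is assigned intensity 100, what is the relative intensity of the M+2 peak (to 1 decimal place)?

90.8

(0.815 + 0.185)^4 gives M 0.4412, M+2 0.4006, M+4 0.1364, M+6 0.0206, M+8 0.0012; the largest is M.
P(M) = C(4,0) × 0.815^4 × 0.185^0 = 1 × 0.44119485 × 1.0000 = 0.441195 (base)
P(M+2) = C(4,1) × 0.815^3 × 0.185^1 = 4 × 0.54134337 × 0.1850 = 0.400594
Relative intensity = 0.400594 / 0.441195 × 100 = 90.8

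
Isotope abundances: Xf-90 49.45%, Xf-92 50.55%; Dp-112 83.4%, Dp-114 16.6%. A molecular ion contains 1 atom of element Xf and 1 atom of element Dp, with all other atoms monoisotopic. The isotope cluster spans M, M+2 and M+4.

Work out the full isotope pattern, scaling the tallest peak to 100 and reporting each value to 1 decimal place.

81.9 : 100.0 : 16.7

Element Xf pattern (n=1): 0.4945 : 0.5055
Element Dp pattern (n=1): 0.8340 : 0.1660
Convolve the two distributions (both contribute in 2-u steps):
  M: 0.4945×0.8340 = 0.412413
  M+2: 0.4945×0.1660 + 0.5055×0.8340 = 0.503674
  M+4: 0.5055×0.1660 = 0.083913
Scale to base peak (0.503674) = 100: 81.9 : 100.0 : 16.7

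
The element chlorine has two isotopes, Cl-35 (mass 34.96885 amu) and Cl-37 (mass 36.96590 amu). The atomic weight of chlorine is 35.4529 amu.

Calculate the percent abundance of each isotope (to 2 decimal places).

Writing the weighted mean with unknown fraction x of Cl-35:
34.96885·x + 36.96590·(1 − x) = 35.4529
(34.96885 − 36.96590)·x = 35.4529 − 36.96590
x = -1.51300 / -1.99705 = 0.75762 → 75.76% Cl-35, 24.24% Cl-37.

Cl-35: 75.76%, Cl-37: 24.24%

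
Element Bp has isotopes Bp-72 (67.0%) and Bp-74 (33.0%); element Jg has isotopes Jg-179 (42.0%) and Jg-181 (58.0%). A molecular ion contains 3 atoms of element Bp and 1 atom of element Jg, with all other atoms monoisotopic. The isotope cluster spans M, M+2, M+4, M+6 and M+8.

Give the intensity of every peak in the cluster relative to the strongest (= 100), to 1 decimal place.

35.0 : 100.0 : 96.8 : 39.3 : 5.8

Element Bp pattern (n=3): 0.300763 : 0.444411 : 0.218889 : 0.035937
Element Jg pattern (n=1): 0.4200 : 0.5800
Convolve the two distributions (both contribute in 2-u steps):
  M: 0.300763×0.4200 = 0.126320
  M+2: 0.300763×0.5800 + 0.444411×0.4200 = 0.361095
  M+4: 0.444411×0.5800 + 0.218889×0.4200 = 0.349692
  M+6: 0.218889×0.5800 + 0.035937×0.4200 = 0.142049
  M+8: 0.035937×0.5800 = 0.020843
Scale to base peak (0.361095) = 100: 35.0 : 100.0 : 96.8 : 39.3 : 5.8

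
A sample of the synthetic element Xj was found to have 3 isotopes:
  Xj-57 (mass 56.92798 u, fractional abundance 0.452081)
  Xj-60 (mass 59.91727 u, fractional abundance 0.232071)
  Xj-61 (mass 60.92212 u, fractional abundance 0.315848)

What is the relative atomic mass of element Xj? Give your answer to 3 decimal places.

58.883 u

Ar = Σ fᵢ·mᵢ = 0.452081 × 56.92798 + 0.232071 × 59.91727 + 0.315848 × 60.92212
= 25.736058 + 13.905061 + 19.242130 = 58.883249 u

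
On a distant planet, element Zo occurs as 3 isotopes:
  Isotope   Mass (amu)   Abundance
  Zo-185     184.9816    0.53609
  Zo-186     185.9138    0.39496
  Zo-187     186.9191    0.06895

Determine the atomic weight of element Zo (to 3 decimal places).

Average mass = Σ (abundance × isotope mass) = 0.53609 × 184.9816 + 0.39496 × 185.9138 + 0.06895 × 186.9191
= 99.16679 + 73.42851 + 12.88807 = 185.48337 amu

185.483 amu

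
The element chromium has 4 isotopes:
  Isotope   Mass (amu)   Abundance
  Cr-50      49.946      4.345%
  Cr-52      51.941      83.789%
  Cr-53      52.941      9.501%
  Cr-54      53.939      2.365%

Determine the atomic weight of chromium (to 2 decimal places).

Weight each isotope mass by its fractional abundance: 0.04345 × 49.946 + 0.83789 × 51.941 + 0.09501 × 52.941 + 0.02365 × 53.939
= 2.1702 + 43.5208 + 5.0299 + 1.2757 = 51.9966 amu

52.00 amu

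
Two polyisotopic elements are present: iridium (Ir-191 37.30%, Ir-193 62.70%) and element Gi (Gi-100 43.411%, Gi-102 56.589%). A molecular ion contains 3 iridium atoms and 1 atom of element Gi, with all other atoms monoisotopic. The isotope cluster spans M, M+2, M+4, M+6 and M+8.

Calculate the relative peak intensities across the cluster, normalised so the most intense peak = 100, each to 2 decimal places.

Iridium pattern (n=3): 0.05189512 : 0.26170165 : 0.43991135 : 0.24649188
Element Gi pattern (n=1): 0.43411 : 0.56589
Convolve the two distributions (both contribute in 2-u steps):
  M: 0.05189512×0.43411 = 0.022528
  M+2: 0.05189512×0.56589 + 0.26170165×0.43411 = 0.142974
  M+4: 0.26170165×0.56589 + 0.43991135×0.43411 = 0.339064
  M+6: 0.43991135×0.56589 + 0.24649188×0.43411 = 0.355946
  M+8: 0.24649188×0.56589 = 0.139487
Scale to base peak (0.355946) = 100: 6.33 : 40.17 : 95.26 : 100.00 : 39.19

6.33 : 40.17 : 95.26 : 100.00 : 39.19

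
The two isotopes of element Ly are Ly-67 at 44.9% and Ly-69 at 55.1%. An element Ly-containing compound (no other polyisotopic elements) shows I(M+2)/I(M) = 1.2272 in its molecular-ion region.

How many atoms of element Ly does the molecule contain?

1

With n Ly atoms, P(M+2)/P(M) = C(n,1)·p^(n−1)q / p^n = n·q/p = n · 0.551/0.449.
n = 1.2272 × 0.449/0.551 = 1.00 ≈ 1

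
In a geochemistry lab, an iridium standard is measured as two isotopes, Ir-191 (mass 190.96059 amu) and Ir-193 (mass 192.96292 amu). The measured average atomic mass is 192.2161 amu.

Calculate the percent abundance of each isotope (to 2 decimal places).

Writing the weighted mean with unknown fraction x of Ir-191:
190.96059·x + 192.96292·(1 − x) = 192.2161
(190.96059 − 192.96292)·x = 192.2161 − 192.96292
x = -0.74682 / -2.00233 = 0.37298 → 37.30% Ir-191, 62.70% Ir-193.

Ir-191: 37.30%, Ir-193: 62.70%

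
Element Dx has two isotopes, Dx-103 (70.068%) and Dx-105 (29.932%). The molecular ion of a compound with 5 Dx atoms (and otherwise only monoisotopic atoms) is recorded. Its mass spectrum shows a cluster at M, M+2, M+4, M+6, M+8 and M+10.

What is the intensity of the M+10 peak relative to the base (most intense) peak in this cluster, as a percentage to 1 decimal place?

(0.70068 + 0.29932)^5 gives M 0.1689, M+2 0.3607, M+4 0.3082, M+6 0.1317, M+8 0.0281, M+10 0.0024; the largest is M+2.
P(M+2) = C(5,1) × 0.70068^4 × 0.29932^1 = 5 × 0.24103432 × 0.29932 = 0.360732 (base)
P(M+10) = C(5,5) × 0.70068^0 × 0.29932^5 = 1 × 1.0000 × 0.00240258 = 0.002403
Relative intensity = 0.002403 / 0.360732 × 100 = 0.7

0.7%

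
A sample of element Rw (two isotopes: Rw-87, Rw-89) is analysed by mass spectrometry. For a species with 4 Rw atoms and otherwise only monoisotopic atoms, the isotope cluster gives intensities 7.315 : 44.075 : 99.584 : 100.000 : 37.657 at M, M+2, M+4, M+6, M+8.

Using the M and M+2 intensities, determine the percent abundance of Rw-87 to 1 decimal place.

Let p = fractional abundance of Rw-87. I(M+2)/I(M) = [C(4,1)·p^3·(1−p)] / p^4 = 4·(1−p)/p = 44.075/7.315 = 6.0253
(1−p)/p = 6.0253/4 = 1.5063  ⇒  p = 1/(1 + 1.5063) = 0.3990
Rw-87: 39.9%, Rw-89: 60.1%.

39.9%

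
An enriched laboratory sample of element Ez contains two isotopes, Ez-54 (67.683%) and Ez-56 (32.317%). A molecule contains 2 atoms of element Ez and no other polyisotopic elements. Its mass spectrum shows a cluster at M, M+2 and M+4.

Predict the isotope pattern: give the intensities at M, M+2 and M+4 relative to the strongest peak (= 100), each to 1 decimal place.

Each Ez atom is independently Ez-54 (p = 0.67683) or Ez-56 (q = 0.32317); the cluster is the binomial expansion (p + q)^2.
P(M) = 0.67683^2 = 0.458099
P(M+2) = 2 × 0.67683^1 × 0.32317^1 = 0.437462
P(M+4) = 0.32317^2 = 0.104439
The M peak is largest (0.458099); scaling to 100 gives 100.0 : 95.5 : 22.8.

100.0 : 95.5 : 22.8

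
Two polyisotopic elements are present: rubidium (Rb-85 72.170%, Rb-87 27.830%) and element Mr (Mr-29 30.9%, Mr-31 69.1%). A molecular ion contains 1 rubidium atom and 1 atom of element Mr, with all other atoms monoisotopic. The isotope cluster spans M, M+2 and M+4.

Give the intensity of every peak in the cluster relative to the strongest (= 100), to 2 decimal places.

Rubidium pattern (n=1): 0.7217 : 0.2783
Element Mr pattern (n=1): 0.3090 : 0.6910
Convolve the two distributions (both contribute in 2-u steps):
  M: 0.7217×0.3090 = 0.223005
  M+2: 0.7217×0.6910 + 0.2783×0.3090 = 0.584689
  M+4: 0.2783×0.6910 = 0.192305
Scale to base peak (0.584689) = 100: 38.14 : 100.00 : 32.89

38.14 : 100.00 : 32.89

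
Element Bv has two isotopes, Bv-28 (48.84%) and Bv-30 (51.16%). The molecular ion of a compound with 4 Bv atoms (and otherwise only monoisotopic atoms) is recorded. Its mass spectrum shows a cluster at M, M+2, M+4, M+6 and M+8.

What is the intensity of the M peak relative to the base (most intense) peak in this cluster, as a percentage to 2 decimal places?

15.19%

Term probabilities: M 0.0569, M+2 0.2384, M+4 0.3746, M+6 0.2616, M+8 0.0685. Base peak = M+4.
P(M+4) = C(4,2) × 0.4884^2 × 0.5116^2 = 6 × 0.23853456 × 0.26173456 = 0.374596 (base)
P(M) = C(4,0) × 0.4884^4 × 0.5116^0 = 1 × 0.05689874 × 1.0000 = 0.056899
Relative intensity = 0.056899 / 0.374596 × 100 = 15.19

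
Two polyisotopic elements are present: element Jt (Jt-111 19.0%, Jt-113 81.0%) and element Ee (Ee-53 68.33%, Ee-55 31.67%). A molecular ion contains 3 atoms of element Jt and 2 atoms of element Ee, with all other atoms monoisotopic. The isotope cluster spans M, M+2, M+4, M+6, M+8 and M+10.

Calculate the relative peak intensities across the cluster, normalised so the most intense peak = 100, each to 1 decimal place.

0.8 : 10.5 : 50.9 : 100.0 : 63.9 : 12.7

Element Jt pattern (n=3): 0.006859 : 0.087723 : 0.373977 : 0.531441
Element Ee pattern (n=2): 0.46689889 : 0.43280222 : 0.10029889
Convolve the two distributions (both contribute in 2-u steps):
  M: 0.006859×0.46689889 = 0.003202
  M+2: 0.006859×0.43280222 + 0.087723×0.46689889 = 0.043926
  M+4: 0.006859×0.10029889 + 0.087723×0.43280222 + 0.373977×0.46689889 = 0.213264
  M+6: 0.087723×0.10029889 + 0.373977×0.43280222 + 0.531441×0.46689889 = 0.418786
  M+8: 0.373977×0.10029889 + 0.531441×0.43280222 = 0.267518
  M+10: 0.531441×0.10029889 = 0.053303
Scale to base peak (0.418786) = 100: 0.8 : 10.5 : 50.9 : 100.0 : 63.9 : 12.7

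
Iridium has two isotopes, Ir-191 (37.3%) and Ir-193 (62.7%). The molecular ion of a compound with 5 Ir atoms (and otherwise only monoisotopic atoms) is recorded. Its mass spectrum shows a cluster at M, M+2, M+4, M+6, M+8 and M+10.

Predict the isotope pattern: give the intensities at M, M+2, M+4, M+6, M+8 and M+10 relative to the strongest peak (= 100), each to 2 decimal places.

2.11 : 17.70 : 59.49 : 100.00 : 84.05 : 28.26

Each Ir atom is independently Ir-191 (p = 0.373) or Ir-193 (q = 0.627); the cluster is the binomial expansion (p + q)^5.
P(M) = 0.373^5 = 0.007220
P(M+2) = 5 × 0.373^4 × 0.627^1 = 0.060684
P(M+4) = 10 × 0.373^3 × 0.627^2 = 0.204015
P(M+6) = 10 × 0.373^2 × 0.627^3 = 0.342942
P(M+8) = 5 × 0.373^1 × 0.627^4 = 0.288237
P(M+10) = 0.627^5 = 0.096903
The M+6 peak is largest (0.342942); scaling to 100 gives 2.11 : 17.70 : 59.49 : 100.00 : 84.05 : 28.26.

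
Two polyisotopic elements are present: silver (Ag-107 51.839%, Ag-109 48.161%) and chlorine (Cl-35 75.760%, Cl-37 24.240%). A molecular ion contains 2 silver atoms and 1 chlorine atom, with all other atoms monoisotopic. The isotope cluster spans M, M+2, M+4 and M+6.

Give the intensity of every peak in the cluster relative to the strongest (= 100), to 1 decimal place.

Silver pattern (n=2): 0.26872819 : 0.49932362 : 0.23194819
Chlorine pattern (n=1): 0.7576 : 0.2424
Convolve the two distributions (both contribute in 2-u steps):
  M: 0.26872819×0.7576 = 0.203588
  M+2: 0.26872819×0.2424 + 0.49932362×0.7576 = 0.443427
  M+4: 0.49932362×0.2424 + 0.23194819×0.7576 = 0.296760
  M+6: 0.23194819×0.2424 = 0.056224
Scale to base peak (0.443427) = 100: 45.9 : 100.0 : 66.9 : 12.7

45.9 : 100.0 : 66.9 : 12.7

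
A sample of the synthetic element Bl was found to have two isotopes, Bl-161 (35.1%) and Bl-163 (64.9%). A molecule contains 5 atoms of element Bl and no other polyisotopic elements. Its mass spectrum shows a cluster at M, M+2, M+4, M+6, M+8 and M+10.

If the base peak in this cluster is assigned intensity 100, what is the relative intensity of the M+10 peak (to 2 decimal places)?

34.19

Term probabilities: M 0.0053, M+2 0.0493, M+4 0.1821, M+6 0.3368, M+8 0.3114, M+10 0.1151. Base peak = M+6.
P(M+6) = C(5,3) × 0.351^2 × 0.649^3 = 10 × 0.123201 × 0.27335945 = 0.336782 (base)
P(M+10) = C(5,5) × 0.351^0 × 0.649^5 = 1 × 1.0000 × 0.11513927 = 0.115139
Relative intensity = 0.115139 / 0.336782 × 100 = 34.19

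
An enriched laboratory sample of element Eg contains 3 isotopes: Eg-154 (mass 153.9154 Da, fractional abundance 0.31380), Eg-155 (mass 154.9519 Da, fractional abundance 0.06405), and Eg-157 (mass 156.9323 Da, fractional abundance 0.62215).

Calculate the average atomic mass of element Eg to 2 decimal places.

155.86 Da

Weight each isotope mass by its fractional abundance: 0.31380 × 153.9154 + 0.06405 × 154.9519 + 0.62215 × 156.9323
= 48.29865 + 9.92467 + 97.63543 = 155.85875 Da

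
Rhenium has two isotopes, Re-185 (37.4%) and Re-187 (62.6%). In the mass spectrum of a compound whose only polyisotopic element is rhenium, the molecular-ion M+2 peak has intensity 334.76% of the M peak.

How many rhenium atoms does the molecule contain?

2

The M+2/M ratio from n Re atoms is n · q/p = n · 0.626/0.374.
n = 3.3476 × 0.374/0.626 = 2.00 ≈ 2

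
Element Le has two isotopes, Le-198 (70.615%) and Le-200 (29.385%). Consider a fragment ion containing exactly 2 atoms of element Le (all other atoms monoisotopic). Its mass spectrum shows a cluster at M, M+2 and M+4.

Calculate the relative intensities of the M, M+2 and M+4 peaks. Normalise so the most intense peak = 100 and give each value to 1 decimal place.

Expanding (0.70615 + 0.29385)^2:
P(M) = 0.70615^2 = 0.498648
P(M+2) = 2 × 0.70615^1 × 0.29385^1 = 0.415004
P(M+4) = 0.29385^2 = 0.086348
The M peak is largest (0.498648); scaling to 100 gives 100.0 : 83.2 : 17.3.

100.0 : 83.2 : 17.3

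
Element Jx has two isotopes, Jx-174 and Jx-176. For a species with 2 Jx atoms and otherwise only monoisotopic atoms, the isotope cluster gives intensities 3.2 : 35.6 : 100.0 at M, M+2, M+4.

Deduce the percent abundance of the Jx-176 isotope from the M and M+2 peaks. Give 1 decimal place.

Let p = fractional abundance of Jx-174. I(M+2)/I(M) = [C(2,1)·p^1·(1−p)] / p^2 = 2·(1−p)/p = 35.6/3.2 = 11.1250
(1−p)/p = 11.1250/2 = 5.5625  ⇒  p = 1/(1 + 5.5625) = 0.1524
Jx-174: 15.2%, Jx-176: 84.8%.

84.8%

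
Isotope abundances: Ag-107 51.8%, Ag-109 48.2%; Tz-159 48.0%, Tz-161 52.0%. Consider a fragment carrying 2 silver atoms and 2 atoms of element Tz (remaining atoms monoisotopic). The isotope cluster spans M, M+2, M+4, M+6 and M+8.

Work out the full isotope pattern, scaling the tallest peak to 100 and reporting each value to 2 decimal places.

16.47 : 66.34 : 100.00 : 66.87 : 16.74

Silver pattern (n=2): 0.268324 : 0.499352 : 0.232324
Element Tz pattern (n=2): 0.2304 : 0.4992 : 0.2704
Convolve the two distributions (both contribute in 2-u steps):
  M: 0.268324×0.2304 = 0.061822
  M+2: 0.268324×0.4992 + 0.499352×0.2304 = 0.248998
  M+4: 0.268324×0.2704 + 0.499352×0.4992 + 0.232324×0.2304 = 0.375359
  M+6: 0.499352×0.2704 + 0.232324×0.4992 = 0.251001
  M+8: 0.232324×0.2704 = 0.062820
Scale to base peak (0.375359) = 100: 16.47 : 66.34 : 100.00 : 66.87 : 16.74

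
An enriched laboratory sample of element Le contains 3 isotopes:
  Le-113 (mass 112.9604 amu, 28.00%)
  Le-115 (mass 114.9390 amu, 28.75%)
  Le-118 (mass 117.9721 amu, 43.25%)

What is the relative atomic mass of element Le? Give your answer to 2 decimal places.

Average mass = Σ (abundance × isotope mass) = 0.2800 × 112.9604 + 0.2875 × 114.9390 + 0.4325 × 117.9721
= 31.62891 + 33.04496 + 51.02293 = 115.69680 amu

115.70 amu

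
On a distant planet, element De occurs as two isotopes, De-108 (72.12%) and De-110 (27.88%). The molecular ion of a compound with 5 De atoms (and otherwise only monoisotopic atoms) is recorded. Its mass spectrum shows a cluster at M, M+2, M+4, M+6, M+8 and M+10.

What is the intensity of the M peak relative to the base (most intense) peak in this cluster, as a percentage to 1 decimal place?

(0.7212 + 0.2788)^5 gives M 0.1951, M+2 0.3771, M+4 0.2916, M+6 0.1127, M+8 0.0218, M+10 0.0017; the largest is M+2.
P(M+2) = C(5,1) × 0.7212^4 × 0.2788^1 = 5 × 0.27053463 × 0.2788 = 0.377125 (base)
P(M) = C(5,0) × 0.7212^5 × 0.2788^0 = 1 × 0.19510958 × 1.0000 = 0.195110
Relative intensity = 0.195110 / 0.377125 × 100 = 51.7

51.7%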